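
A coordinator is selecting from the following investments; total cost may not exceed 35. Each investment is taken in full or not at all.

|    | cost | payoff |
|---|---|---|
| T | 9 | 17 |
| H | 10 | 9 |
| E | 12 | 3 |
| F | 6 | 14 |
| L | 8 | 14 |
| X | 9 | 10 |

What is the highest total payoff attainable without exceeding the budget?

55

Treat it as a binary knapsack problem.
Allowing fractional choices, the relaxed optimum would be about 57.7, but investments are indivisible.
T + F + L + X: cost 9 + 6 + 8 + 9 = 32 ≤ 35, payoff 17 + 14 + 14 + 10 = 55.
T + H + F + L: cost 9 + 10 + 6 + 8 = 33 ≤ 35, payoff 17 + 9 + 14 + 14 = 54.
T + H + F + X: cost 9 + 10 + 6 + 9 = 34 ≤ 35, payoff 17 + 9 + 14 + 10 = 50.
Best is T, F, L, and X with total payoff 55.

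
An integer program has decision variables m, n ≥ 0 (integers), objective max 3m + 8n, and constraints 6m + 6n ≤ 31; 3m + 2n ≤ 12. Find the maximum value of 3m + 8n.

40

Relaxing integrality, the LP optimum is 41.33 at (m,n) = (0, 5.17), which is not an integer point.
(m,n)=(0,5): 6·0+6·5=30≤31, 3·0+2·5=10≤12, objective 40.
(m,n)=(1,4): 6·1+6·4=30≤31, 3·1+2·4=11≤12, objective 35.
The best lattice point is (0,5), giving 40.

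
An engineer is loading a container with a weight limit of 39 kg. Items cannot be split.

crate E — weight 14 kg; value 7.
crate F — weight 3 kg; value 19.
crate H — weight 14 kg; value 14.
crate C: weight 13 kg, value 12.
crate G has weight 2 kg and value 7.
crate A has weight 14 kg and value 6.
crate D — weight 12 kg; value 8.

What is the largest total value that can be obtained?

52

crate F + crate H + crate C + crate G: weight 3 + 14 + 13 + 2 = 32 ≤ 39, value 19 + 14 + 12 + 7 = 52.
crate F + crate H + crate G + crate D: weight 3 + 14 + 2 + 12 = 31 ≤ 39, value 19 + 14 + 7 + 8 = 48.
Best is crate F, crate H, crate C, and crate G with total value 52.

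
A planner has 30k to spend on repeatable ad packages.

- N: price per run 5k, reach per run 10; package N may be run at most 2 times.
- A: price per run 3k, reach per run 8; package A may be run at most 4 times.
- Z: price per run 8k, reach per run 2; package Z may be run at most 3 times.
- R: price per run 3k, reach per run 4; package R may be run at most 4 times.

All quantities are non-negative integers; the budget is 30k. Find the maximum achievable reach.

2×N, 4×A, and 2×R: price 28 ≤ 30, reach 2·10 + 4·8 + 2·4 = 60.
1×N, 4×A, and 4×R: price 29 ≤ 30, reach 1·10 + 4·8 + 4·4 = 58.
Best is 60.

60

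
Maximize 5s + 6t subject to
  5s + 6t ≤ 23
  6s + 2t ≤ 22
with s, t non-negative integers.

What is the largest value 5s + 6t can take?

23

(s,t)=(1,3): 5·1+6·3=23≤23, 6·1+2·3=12≤22, objective 23.
(s,t)=(2,2): 5·2+6·2=22≤23, 6·2+2·2=16≤22, objective 22.
(s,t)=(0,3): 5·0+6·3=18≤23, 6·0+2·3=6≤22, objective 18.
The best lattice point is (1,3), giving 23.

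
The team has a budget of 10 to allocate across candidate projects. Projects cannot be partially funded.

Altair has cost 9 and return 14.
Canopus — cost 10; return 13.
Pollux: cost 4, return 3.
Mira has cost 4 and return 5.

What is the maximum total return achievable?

14

Allowing fractional choices, the relaxed optimum would be about 15.3, but projects are indivisible.
Canopus: cost 10 ≤ 10, return 13.
Pollux + Mira: cost 4 + 4 = 8 ≤ 10, return 3 + 5 = 8.
Altair: cost 9 ≤ 10, return 14.
Best is Altair with total return 14.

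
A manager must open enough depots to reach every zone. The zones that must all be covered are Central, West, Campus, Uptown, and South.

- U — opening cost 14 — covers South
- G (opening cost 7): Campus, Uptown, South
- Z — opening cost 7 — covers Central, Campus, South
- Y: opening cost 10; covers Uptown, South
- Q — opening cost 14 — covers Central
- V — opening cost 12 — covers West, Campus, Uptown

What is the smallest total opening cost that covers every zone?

The greedy cost-per-new-zone heuristic would pick G, Z, and V for 26, but a cheaper cover exists.
Choose Z and V: together they cover Central, West, Campus, Uptown, South — every zone.
Total opening cost: 7 + 12 = 19.
No cover costs less than 19.

19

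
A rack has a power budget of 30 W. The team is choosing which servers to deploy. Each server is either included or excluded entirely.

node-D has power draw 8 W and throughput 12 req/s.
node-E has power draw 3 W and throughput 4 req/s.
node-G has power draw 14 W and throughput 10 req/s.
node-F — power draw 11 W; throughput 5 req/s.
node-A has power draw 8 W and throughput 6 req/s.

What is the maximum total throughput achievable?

28

Take node-D, node-G, and node-A: power draw 8 + 14 + 8 = 30 ≤ 30, throughput 12 + 10 + 6 = 28.
No other feasible combination does better.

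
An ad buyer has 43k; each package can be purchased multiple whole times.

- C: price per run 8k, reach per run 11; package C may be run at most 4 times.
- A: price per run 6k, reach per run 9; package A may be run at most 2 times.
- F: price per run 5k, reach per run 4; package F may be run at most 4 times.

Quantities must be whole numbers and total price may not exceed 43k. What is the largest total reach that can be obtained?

57

Take 4×C, 1×A, and 1×F: price 43 ≤ 43, reach 4·11 + 1·9 + 1·4 = 57.
No other integer combination yields more.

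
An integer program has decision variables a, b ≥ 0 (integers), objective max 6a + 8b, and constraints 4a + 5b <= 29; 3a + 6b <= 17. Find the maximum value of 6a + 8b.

30

Relaxing integrality, the LP optimum is 34.00 at (a,b) = (5.67, 0), which is not an integer point.
(a,b)=(5,0): 4·5+5·0=20≤29, 3·5+6·0=15≤17, objective 30.
(a,b)=(4,0): 4·4+5·0=16≤29, 3·4+6·0=12≤17, objective 24.
The best lattice point is (5,0), giving 30.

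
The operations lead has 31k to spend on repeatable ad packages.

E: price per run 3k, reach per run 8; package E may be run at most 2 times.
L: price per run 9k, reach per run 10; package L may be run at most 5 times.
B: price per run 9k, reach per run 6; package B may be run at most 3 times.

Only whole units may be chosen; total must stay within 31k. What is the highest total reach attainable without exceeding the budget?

38

This is a bounded integer knapsack.
E has the best ratio (8/3); taking only E gives at most 2×8 = 16 (stopped by the supply cap of 2).
Mixing does better — 1×E and 3×L: price 30 ≤ 31, reach 1·8 + 3·10 = 38.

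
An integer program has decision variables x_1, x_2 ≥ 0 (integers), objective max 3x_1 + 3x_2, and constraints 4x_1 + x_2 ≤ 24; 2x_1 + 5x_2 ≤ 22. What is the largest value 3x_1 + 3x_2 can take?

21

The continuous relaxation peaks at (5.44, 2.22) with value 23.00; rounding to a feasible lattice point costs some objective.
(x_1,x_2)=(5,2) is feasible, giving 21.
(x_1,x_2)=(5,1) is feasible, giving 18.
(x_1,x_2)=(4,2) is feasible, giving 18.
The best lattice point is (5,2), giving 21.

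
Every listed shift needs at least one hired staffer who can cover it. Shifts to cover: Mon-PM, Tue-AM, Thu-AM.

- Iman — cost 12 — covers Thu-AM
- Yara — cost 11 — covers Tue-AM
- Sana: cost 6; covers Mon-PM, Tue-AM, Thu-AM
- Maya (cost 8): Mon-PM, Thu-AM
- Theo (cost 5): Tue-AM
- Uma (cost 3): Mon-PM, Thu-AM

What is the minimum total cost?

6

This is a weighted set-cover instance.
Sana alone covers Mon-PM, Tue-AM, Thu-AM — every shift.
Total cost: 6.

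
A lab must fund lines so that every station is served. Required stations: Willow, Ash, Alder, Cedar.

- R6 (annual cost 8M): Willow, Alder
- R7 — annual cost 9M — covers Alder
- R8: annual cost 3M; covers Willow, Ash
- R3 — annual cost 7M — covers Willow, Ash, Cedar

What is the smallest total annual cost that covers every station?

15

This is a weighted set-cover instance.
The greedy cost-per-new-station heuristic would pick R8, R3, and R6 for 18, but a cheaper cover exists.
Choose R6 and R3: together they cover Willow, Ash, Alder, Cedar — every station.
Total annual cost: 8 + 7 = 15.
No cover costs less than 15.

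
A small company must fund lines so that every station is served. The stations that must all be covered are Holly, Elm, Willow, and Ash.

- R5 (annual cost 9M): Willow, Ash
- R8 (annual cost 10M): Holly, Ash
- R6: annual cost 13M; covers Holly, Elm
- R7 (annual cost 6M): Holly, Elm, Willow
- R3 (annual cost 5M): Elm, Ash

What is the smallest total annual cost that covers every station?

11

This is a weighted set-cover instance.
Choose R7 and R3: together they cover Holly, Elm, Willow, Ash — every station.
Total annual cost: 6 + 5 = 11.
No cover costs less than 11.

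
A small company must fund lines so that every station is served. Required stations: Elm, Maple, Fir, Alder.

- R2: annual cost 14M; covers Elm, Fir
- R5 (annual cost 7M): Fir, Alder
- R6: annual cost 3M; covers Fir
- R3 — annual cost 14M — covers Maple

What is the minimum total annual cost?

The greedy cost-per-new-station heuristic would pick R6, R5, R2, and R3 for 38, but a cheaper cover exists.
Choose R2, R5, and R3: together they cover Elm, Maple, Fir, Alder — every station.
Total annual cost: 14 + 7 + 14 = 35.
No cover costs less than 35.

35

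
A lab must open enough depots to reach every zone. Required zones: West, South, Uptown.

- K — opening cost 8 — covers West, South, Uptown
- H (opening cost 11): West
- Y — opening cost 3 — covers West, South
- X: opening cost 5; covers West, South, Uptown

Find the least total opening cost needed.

5

X alone covers West, South, Uptown — every zone.
Total opening cost: 5.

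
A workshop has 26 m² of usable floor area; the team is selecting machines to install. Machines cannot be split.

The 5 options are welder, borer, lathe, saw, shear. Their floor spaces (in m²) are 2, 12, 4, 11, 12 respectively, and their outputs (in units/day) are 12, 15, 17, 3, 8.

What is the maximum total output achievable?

Treat it as a binary knapsack problem.
Allowing fractional choices, the relaxed optimum would be about 49.3, but machines are indivisible.
welder + lathe + shear: floor space 2 + 4 + 12 = 18 ≤ 26, output 12 + 17 + 8 = 37.
welder + borer + shear: floor space 2 + 12 + 12 = 26 ≤ 26, output 12 + 15 + 8 = 35.
welder + borer + lathe: floor space 2 + 12 + 4 = 18 ≤ 26, output 12 + 15 + 17 = 44.
Best is welder, borer, and lathe with total output 44.

44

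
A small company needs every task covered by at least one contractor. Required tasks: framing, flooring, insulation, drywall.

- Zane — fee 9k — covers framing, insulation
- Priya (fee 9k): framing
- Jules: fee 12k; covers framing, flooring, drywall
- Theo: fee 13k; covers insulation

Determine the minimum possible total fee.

Choose Zane and Jules: together they cover framing, flooring, insulation, drywall — every task.
Total fee: 9 + 12 = 21.
No cover costs less than 21.

21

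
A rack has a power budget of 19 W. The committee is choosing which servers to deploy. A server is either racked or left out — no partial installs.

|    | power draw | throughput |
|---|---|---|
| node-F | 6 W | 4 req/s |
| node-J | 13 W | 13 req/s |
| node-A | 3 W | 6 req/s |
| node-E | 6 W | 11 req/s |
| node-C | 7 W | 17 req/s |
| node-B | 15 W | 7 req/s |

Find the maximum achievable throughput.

node-A + node-E + node-C: power draw 3 + 6 + 7 = 16 ≤ 19, throughput 6 + 11 + 17 = 34.
node-E + node-C: power draw 6 + 7 = 13 ≤ 19, throughput 11 + 17 = 28.
node-F + node-E + node-C: power draw 6 + 6 + 7 = 19 ≤ 19, throughput 4 + 11 + 17 = 32.
Best is node-A, node-E, and node-C with total throughput 34.

34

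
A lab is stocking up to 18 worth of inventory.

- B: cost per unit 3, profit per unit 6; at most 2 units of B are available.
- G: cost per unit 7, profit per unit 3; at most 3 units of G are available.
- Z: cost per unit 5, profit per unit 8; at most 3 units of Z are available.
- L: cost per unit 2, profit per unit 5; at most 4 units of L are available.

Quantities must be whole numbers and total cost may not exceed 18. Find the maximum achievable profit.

36

Take 2×Z and 4×L: cost 18 ≤ 18, profit 2·8 + 4·5 = 36.
L has the best ratio (5/2) and is taken to its limit of 4; remaining capacity is filled optimally with the others.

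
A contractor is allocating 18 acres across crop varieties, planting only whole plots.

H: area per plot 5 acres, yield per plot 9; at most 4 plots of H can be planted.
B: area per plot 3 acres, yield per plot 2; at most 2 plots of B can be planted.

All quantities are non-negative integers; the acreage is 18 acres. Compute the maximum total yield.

H has the best ratio (9/5); taking only H gives at most 3×9 = 27 (stopped by the area limit).
Mixing does better — 3×H and 1×B: area 18 ≤ 18, yield 3·9 + 1·2 = 29.

29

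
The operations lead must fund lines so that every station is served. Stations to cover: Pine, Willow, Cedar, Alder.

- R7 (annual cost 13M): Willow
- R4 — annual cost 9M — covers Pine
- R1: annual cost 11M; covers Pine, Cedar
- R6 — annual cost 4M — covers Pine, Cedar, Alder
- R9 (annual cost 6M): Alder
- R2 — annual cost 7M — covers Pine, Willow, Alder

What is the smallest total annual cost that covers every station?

11

This is an integer covering problem.
Choose R6 and R2: together they cover Pine, Willow, Cedar, Alder — every station.
Total annual cost: 4 + 7 = 11.
No cover costs less than 11.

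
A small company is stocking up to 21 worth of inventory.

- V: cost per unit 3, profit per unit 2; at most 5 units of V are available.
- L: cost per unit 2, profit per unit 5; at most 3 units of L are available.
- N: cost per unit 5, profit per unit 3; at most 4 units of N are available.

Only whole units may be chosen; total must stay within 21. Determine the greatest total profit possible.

L has the best ratio (5/2); taking only L gives at most 3×5 = 15 (stopped by the supply cap of 3).
Mixing does better — 5×V and 3×L: cost 21 ≤ 21, profit 5·2 + 3·5 = 25.

25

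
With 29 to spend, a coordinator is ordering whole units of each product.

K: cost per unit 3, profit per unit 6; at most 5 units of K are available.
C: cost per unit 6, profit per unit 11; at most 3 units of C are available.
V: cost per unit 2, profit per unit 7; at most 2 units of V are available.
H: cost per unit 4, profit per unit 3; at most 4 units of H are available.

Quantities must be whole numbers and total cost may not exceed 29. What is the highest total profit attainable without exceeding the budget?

V has the best ratio (7/2); taking only V gives at most 2×7 = 14 (stopped by the supply cap of 2).
Mixing does better — 4×K, 2×C, and 2×V: cost 28 ≤ 29, profit 4·6 + 2·11 + 2·7 = 60.

60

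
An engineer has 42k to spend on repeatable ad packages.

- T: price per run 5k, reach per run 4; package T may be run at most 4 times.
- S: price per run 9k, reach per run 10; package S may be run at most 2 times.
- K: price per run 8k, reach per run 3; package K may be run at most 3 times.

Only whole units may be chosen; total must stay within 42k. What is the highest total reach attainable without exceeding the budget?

This is a bounded integer knapsack.
3×T, 2×S, and 1×K: price 41 ≤ 42, reach 3·4 + 2·10 + 1·3 = 35.
4×T and 2×S: price 38 ≤ 42, reach 4·4 + 2·10 = 36.
Best is 36.

36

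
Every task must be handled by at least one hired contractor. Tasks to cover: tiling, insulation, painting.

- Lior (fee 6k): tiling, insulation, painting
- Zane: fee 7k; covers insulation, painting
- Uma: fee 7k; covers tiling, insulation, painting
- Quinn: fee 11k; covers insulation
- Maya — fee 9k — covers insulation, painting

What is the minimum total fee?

6

Lior alone covers tiling, insulation, painting — every task.
Total fee: 6.
No cover costs less than 6.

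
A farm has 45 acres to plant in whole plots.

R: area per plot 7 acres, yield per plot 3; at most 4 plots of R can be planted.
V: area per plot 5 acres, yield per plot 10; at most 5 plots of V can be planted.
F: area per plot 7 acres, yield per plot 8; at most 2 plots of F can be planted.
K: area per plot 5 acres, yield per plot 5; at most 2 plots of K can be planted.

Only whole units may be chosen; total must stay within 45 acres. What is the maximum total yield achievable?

This is a bounded integer knapsack.
V has the best ratio (10/5); taking only V gives at most 5×10 = 50 (stopped by the supply cap of 5).
Mixing does better — 5×V, 2×F, and 1×K: area 44 ≤ 45, yield 5·10 + 2·8 + 1·5 = 71.

71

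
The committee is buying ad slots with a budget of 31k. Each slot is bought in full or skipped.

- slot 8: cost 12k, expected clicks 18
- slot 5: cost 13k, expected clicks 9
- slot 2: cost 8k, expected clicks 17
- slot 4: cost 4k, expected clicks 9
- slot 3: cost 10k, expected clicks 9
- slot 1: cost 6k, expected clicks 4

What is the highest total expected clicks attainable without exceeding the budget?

slot 8 + slot 2 + slot 3: cost 12 + 8 + 10 = 30 ≤ 31, expected clicks 18 + 17 + 9 = 44.
slot 8 + slot 2 + slot 4: cost 12 + 8 + 4 = 24 ≤ 31, expected clicks 18 + 17 + 9 = 44.
slot 8 + slot 2 + slot 4 + slot 1: cost 12 + 8 + 4 + 6 = 30 ≤ 31, expected clicks 18 + 17 + 9 + 4 = 48.
Best is slot 8, slot 2, slot 4, and slot 1 with total expected clicks 48.

48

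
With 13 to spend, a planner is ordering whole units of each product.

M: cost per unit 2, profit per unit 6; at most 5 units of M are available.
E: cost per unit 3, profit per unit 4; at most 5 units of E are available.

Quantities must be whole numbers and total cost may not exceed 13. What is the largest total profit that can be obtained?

34

Take 5×M and 1×E: cost 13 ≤ 13, profit 5·6 + 1·4 = 34.
M has the best ratio (6/2) and is taken to its limit of 5; remaining capacity is filled optimally with the others.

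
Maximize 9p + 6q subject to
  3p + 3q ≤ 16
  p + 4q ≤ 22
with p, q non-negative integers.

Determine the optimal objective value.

45

(p,q)=(5,0) is feasible, giving 45.
(p,q)=(4,1) is feasible, giving 42.
(p,q)=(4,0) is feasible, giving 36.
Maximum is 45 at (p,q)=(5,0).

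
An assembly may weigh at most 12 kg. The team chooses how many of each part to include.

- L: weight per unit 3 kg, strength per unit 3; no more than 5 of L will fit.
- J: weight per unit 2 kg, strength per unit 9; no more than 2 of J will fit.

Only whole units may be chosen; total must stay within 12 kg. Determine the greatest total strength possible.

2×L and 2×J: weight 10 ≤ 12, strength 2·3 + 2·9 = 24.
1×L and 2×J: weight 7 ≤ 12, strength 1·3 + 2·9 = 21.
Best is 24.

24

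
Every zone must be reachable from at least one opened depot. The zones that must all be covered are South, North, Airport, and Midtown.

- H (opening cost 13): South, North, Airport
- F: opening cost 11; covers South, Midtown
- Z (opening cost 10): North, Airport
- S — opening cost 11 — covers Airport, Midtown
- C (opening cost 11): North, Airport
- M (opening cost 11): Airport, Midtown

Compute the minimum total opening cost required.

This is an integer covering problem.
The greedy cost-per-new-zone heuristic would pick H and F for 24, but a cheaper cover exists.
Choose F and Z: together they cover South, North, Airport, Midtown — every zone.
Total opening cost: 11 + 10 = 21.
No cover costs less than 21.

21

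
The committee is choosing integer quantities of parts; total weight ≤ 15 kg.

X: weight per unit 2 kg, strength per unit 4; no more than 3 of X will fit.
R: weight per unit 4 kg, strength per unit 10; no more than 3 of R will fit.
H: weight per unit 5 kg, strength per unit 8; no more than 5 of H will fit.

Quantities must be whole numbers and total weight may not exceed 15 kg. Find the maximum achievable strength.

34

R has the best ratio (10/4); taking only R gives at most 3×10 = 30 (stopped by the weight limit).
Mixing does better — 1×X and 3×R: weight 14 ≤ 15, strength 1·4 + 3·10 = 34.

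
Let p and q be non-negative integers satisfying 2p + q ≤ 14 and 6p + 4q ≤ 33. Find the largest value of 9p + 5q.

Relaxing integrality, the LP optimum is 49.50 at (p,q) = (5.5, 0), which is not an integer point.
(p,q)=(4,2): 2·4+1·2=10≤14, 6·4+4·2=32≤33, objective 46.
(p,q)=(5,0): 2·5+1·0=10≤14, 6·5+4·0=30≤33, objective 45.
The best lattice point is (4,2), giving 46.

46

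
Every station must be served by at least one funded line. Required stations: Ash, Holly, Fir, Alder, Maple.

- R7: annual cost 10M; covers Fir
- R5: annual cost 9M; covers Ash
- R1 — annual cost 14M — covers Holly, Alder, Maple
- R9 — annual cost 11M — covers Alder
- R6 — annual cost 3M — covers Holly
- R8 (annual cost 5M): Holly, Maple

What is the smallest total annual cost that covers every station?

33

The greedy cost-per-new-station heuristic would pick R8, R5, R7, and R9 for 35, but a cheaper cover exists.
Choose R7, R5, and R1: together they cover Ash, Holly, Fir, Alder, Maple — every station.
Total annual cost: 10 + 9 + 14 = 33.
No cover costs less than 33.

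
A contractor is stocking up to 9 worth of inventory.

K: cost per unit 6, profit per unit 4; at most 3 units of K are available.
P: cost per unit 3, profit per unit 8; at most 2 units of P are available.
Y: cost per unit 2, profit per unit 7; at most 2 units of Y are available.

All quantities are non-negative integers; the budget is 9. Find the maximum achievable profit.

23

Take 2×P and 1×Y: cost 8 ≤ 9, profit 2·8 + 1·7 = 23.
No other integer combination yields more.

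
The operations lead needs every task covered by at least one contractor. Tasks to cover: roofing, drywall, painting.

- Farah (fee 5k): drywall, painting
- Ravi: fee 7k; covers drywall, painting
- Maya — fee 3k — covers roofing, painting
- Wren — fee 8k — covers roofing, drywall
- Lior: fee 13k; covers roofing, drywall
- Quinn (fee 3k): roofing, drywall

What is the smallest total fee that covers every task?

6

Choose Maya and Quinn: together they cover roofing, drywall, painting — every task.
Total fee: 3 + 3 = 6.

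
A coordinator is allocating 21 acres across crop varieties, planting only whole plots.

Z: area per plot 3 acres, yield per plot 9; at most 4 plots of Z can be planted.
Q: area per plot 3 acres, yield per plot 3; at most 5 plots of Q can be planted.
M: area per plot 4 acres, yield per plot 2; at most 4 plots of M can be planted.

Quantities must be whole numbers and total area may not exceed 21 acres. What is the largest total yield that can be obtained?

Z has the best ratio (9/3); taking only Z gives at most 4×9 = 36 (stopped by the supply cap of 4).
Mixing does better — 4×Z and 3×Q: area 21 ≤ 21, yield 4·9 + 3·3 = 45.

45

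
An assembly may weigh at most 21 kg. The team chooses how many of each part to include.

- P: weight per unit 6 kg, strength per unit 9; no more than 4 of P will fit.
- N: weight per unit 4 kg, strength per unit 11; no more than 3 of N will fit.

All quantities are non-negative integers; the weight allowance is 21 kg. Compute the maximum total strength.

This is a bounded integer knapsack.
N has the best ratio (11/4); taking only N gives at most 3×11 = 33 (stopped by the supply cap of 3).
Mixing does better — 1×P and 3×N: weight 18 ≤ 21, strength 1·9 + 3·11 = 42.

42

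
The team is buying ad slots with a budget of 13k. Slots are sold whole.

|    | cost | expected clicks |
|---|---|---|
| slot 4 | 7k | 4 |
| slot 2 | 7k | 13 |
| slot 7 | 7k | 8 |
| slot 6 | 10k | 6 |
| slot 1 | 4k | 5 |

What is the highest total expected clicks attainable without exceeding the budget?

18

slot 2: cost 7 ≤ 13, expected clicks 13.
slot 2 + slot 1: cost 7 + 4 = 11 ≤ 13, expected clicks 13 + 5 = 18.
slot 7 + slot 1: cost 7 + 4 = 11 ≤ 13, expected clicks 8 + 5 = 13.
Best is slot 2 and slot 1 with total expected clicks 18.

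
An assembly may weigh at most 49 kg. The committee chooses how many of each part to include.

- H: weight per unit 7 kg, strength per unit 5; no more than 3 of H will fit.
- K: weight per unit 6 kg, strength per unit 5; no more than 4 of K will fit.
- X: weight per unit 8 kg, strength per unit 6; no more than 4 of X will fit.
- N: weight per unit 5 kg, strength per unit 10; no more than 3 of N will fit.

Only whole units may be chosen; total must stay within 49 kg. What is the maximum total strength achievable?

N has the best ratio (10/5); taking only N gives at most 3×10 = 30 (stopped by the supply cap of 3).
Mixing does better — 3×K, 2×X, and 3×N: weight 49 ≤ 49, strength 3·5 + 2·6 + 3·10 = 57.

57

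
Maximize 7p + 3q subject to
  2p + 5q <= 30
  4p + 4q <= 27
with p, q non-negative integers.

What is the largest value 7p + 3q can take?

42

The continuous relaxation peaks at (6.75, 0) with value 47.25; rounding to a feasible lattice point costs some objective.
(p,q)=(6,0): 2·6+5·0=12≤30, 4·6+4·0=24≤27, objective 42.
(p,q)=(5,1): 2·5+5·1=15≤30, 4·5+4·1=24≤27, objective 38.
(p,q)=(5,0): 2·5+5·0=10≤30, 4·5+4·0=20≤27, objective 35.
Maximum is 42 at (p,q)=(6,0).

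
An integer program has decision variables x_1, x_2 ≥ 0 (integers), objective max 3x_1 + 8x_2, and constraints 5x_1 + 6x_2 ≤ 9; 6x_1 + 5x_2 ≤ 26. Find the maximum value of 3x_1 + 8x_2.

8

(x_1,x_2)=(0,1): 5·0+6·1=6≤9, 6·0+5·1=5≤26, objective 8.
(x_1,x_2)=(1,0): 5·1+6·0=5≤9, 6·1+5·0=6≤26, objective 3.
(x_1,x_2)=(0,0): 5·0+6·0=0≤9, 6·0+5·0=0≤26, objective 0.
The best lattice point is (0,1), giving 8.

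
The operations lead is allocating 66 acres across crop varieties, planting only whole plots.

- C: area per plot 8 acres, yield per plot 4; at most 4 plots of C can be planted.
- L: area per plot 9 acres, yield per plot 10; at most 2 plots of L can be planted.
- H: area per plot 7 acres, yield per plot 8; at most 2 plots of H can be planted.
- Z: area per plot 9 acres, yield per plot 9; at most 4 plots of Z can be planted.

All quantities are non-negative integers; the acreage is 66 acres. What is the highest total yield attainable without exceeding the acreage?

64

H has the best ratio (8/7); taking only H gives at most 2×8 = 16 (stopped by the supply cap of 2).
Mixing does better — 2×L, 1×H, and 4×Z: area 61 ≤ 66, yield 2·10 + 1·8 + 4·9 = 64.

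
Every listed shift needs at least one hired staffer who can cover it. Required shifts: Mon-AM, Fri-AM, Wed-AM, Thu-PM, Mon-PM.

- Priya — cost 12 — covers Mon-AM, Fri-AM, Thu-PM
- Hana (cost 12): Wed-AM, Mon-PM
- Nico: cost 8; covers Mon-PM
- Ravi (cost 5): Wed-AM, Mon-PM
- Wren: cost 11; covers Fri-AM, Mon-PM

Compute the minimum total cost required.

17

This is a weighted set-cover instance.
Choose Priya and Ravi: together they cover Mon-AM, Fri-AM, Wed-AM, Thu-PM, Mon-PM — every shift.
Total cost: 12 + 5 = 17.
No cover costs less than 17.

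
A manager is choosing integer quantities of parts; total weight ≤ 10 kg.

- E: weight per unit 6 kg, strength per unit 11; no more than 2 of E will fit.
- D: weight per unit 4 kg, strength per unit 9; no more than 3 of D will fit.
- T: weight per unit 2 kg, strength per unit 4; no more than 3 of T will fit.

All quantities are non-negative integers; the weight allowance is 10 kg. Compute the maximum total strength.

22

Take 2×D and 1×T: weight 10 ≤ 10, strength 2·9 + 1·4 = 22.
No other integer combination yields more.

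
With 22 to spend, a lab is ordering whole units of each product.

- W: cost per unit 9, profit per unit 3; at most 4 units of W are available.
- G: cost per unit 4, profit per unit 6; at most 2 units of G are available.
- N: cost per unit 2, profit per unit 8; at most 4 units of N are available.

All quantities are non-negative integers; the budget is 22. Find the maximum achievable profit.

This is a bounded integer knapsack.
N has the best ratio (8/2); taking only N gives at most 4×8 = 32 (stopped by the supply cap of 4).
Mixing does better — 2×G and 4×N: cost 16 ≤ 22, profit 2·6 + 4·8 = 44.

44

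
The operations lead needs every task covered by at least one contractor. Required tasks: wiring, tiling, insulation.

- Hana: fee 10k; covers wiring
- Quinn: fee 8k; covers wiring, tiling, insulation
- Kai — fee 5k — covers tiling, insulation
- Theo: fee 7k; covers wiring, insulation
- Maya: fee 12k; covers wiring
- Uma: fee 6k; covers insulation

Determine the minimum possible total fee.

8

The greedy cost-per-new-task heuristic would pick Kai and Theo for 12, but a cheaper cover exists.
Quinn alone covers wiring, tiling, insulation — every task.
Total fee: 8.
No cover costs less than 8.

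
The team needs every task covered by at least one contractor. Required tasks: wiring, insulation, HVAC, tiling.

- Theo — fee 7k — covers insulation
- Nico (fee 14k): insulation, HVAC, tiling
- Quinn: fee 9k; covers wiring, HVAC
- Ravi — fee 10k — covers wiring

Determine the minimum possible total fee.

The greedy cost-per-new-task heuristic would pick Quinn, Theo, and Nico for 30, but a cheaper cover exists.
Choose Nico and Quinn: together they cover wiring, insulation, HVAC, tiling — every task.
Total fee: 14 + 9 = 23.
No cover costs less than 23.

23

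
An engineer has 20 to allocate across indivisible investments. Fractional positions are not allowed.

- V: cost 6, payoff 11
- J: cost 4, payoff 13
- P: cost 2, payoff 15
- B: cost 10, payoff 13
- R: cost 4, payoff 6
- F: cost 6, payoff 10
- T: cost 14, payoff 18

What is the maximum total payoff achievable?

49

Take V, J, P, and F: cost 6 + 4 + 2 + 6 = 18 ≤ 20, payoff 11 + 13 + 15 + 10 = 49.
No other feasible combination does better.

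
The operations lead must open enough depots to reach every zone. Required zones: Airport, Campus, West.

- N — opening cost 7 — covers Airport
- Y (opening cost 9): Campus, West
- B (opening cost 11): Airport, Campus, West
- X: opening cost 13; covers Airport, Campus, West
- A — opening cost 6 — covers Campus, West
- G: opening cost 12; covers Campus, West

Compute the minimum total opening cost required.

The greedy cost-per-new-zone heuristic would pick A and N for 13, but a cheaper cover exists.
B alone covers Airport, Campus, West — every zone.
Total opening cost: 11.
No cover costs less than 11.

11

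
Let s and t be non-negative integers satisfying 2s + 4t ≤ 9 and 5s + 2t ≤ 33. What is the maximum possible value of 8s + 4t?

The continuous relaxation peaks at (4.5, 0) with value 36.00; rounding to a feasible lattice point costs some objective.
(s,t)=(4,0): 2·4+4·0=8≤9, 5·4+2·0=20≤33, objective 32.
(s,t)=(3,0): 2·3+4·0=6≤9, 5·3+2·0=15≤33, objective 24.
No feasible integer point exceeds 32.

32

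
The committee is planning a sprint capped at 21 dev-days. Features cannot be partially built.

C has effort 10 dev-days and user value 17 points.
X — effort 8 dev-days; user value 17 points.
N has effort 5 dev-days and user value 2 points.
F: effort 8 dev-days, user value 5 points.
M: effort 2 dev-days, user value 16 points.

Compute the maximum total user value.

50

C + X + M: effort 10 + 8 + 2 = 20 ≤ 21, user value 17 + 17 + 16 = 50.
X + F + M: effort 8 + 8 + 2 = 18 ≤ 21, user value 17 + 5 + 16 = 38.
Best is C, X, and M with total user value 50.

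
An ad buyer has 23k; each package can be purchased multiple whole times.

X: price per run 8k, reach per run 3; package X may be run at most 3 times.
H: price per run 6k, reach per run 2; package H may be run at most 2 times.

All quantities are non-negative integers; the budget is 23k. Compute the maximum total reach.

8

Take 2×X and 1×H: price 22 ≤ 23, reach 2·3 + 1·2 = 8.
No other integer combination yields more.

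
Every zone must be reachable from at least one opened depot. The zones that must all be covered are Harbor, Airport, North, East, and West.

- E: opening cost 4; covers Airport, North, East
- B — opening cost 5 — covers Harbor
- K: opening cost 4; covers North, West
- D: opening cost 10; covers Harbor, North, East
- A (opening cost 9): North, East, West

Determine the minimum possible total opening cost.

Choose E, B, and K: together they cover Harbor, Airport, North, East, West — every zone.
Total opening cost: 4 + 5 + 4 = 13.
No cover costs less than 13.

13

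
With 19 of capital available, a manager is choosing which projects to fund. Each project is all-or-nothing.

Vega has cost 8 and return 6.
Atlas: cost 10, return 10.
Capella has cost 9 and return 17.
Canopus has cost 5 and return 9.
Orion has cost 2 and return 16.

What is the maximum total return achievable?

This is an integer program with binary decision variables.
Take Capella, Canopus, and Orion: cost 9 + 5 + 2 = 16 ≤ 19, return 17 + 9 + 16 = 42.
No other feasible combination does better.

42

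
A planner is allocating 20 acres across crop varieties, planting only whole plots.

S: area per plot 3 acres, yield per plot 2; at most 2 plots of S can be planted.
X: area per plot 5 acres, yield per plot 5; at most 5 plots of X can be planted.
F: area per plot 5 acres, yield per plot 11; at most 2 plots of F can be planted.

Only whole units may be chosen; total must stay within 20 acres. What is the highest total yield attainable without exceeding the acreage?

Take 2×X and 2×F: area 20 ≤ 20, yield 2·5 + 2·11 = 32.
F has the best ratio (11/5) and is taken to its limit of 2; remaining capacity is filled optimally with the others.

32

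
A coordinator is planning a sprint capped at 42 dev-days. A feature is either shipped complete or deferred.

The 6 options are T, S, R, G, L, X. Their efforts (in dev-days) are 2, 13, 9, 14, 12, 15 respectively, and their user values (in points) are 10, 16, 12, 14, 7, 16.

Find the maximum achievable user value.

54

Allowing fractional choices, the relaxed optimum would be about 57.0, but features are indivisible.
T + S + R + G: effort 2 + 13 + 9 + 14 = 38 ≤ 42, user value 10 + 16 + 12 + 14 = 52.
T + S + R + X: effort 2 + 13 + 9 + 15 = 39 ≤ 42, user value 10 + 16 + 12 + 16 = 54.
T + R + G + X: effort 2 + 9 + 14 + 15 = 40 ≤ 42, user value 10 + 12 + 14 + 16 = 52.
Best is T, S, R, and X with total user value 54.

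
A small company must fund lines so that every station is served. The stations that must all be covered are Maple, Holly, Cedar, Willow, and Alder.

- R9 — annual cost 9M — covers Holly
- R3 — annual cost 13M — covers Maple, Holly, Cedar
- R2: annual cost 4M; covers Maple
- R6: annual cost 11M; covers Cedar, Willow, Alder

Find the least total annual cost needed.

This is a weighted set-cover instance.
Choose R3 and R6: together they cover Maple, Holly, Cedar, Willow, Alder — every station.
Total annual cost: 13 + 11 = 24.

24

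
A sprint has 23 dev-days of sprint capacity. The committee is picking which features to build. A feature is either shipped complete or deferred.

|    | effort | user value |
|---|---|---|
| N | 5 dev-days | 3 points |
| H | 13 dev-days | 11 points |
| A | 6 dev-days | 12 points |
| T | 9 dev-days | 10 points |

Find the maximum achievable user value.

This is a 0-1 knapsack instance.
Take N, A, and T: effort 5 + 6 + 9 = 20 ≤ 23, user value 3 + 12 + 10 = 25.
No other feasible combination does better.

25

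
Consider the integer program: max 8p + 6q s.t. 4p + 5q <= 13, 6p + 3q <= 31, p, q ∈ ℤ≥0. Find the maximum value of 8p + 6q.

24

(p,q)=(3,0): 4·3+5·0=12≤13, 6·3+3·0=18≤31, objective 24.
(p,q)=(2,1): 4·2+5·1=13≤13, 6·2+3·1=15≤31, objective 22.
(p,q)=(2,0): 4·2+5·0=8≤13, 6·2+3·0=12≤31, objective 16.
The best lattice point is (3,0), giving 24.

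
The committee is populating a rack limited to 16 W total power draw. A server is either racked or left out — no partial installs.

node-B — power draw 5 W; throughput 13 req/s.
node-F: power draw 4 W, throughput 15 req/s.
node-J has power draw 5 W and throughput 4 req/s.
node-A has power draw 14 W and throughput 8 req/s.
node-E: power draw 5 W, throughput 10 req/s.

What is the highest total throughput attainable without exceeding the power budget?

38

Take node-B, node-F, and node-E: power draw 5 + 4 + 5 = 14 ≤ 16, throughput 13 + 15 + 10 = 38.
No other feasible combination does better.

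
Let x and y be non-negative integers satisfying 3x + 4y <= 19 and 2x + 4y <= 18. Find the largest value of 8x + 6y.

48

(x,y)=(6,0) is feasible, giving 48.
(x,y)=(5,1) is feasible, giving 46.
(x,y)=(5,0) is feasible, giving 40.
Maximum is 48 at (x,y)=(6,0).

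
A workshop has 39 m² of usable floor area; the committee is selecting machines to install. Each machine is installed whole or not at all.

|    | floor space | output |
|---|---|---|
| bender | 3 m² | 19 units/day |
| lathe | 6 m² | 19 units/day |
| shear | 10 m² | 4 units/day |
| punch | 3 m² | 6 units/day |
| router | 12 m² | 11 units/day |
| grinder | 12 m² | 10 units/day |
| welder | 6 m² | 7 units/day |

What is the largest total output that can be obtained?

66

Allowing fractional choices, the relaxed optimum would be about 69.5, but machines are indivisible.
bender + lathe + router + grinder + welder: floor space 3 + 6 + 12 + 12 + 6 = 39 ≤ 39, output 19 + 19 + 11 + 10 + 7 = 66.
bender + lathe + punch + router + welder: floor space 3 + 6 + 3 + 12 + 6 = 30 ≤ 39, output 19 + 19 + 6 + 11 + 7 = 62.
bender + lathe + punch + router + grinder: floor space 3 + 6 + 3 + 12 + 12 = 36 ≤ 39, output 19 + 19 + 6 + 11 + 10 = 65.
Best is bender, lathe, router, grinder, and welder with total output 66.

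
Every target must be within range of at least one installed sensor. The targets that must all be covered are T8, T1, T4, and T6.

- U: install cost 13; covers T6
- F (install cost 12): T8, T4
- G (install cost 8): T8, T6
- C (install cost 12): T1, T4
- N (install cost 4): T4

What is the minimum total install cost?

This is an integer covering problem.
The greedy cost-per-new-target heuristic would pick G, N, and C for 24, but a cheaper cover exists.
Choose G and C: together they cover T8, T1, T4, T6 — every target.
Total install cost: 8 + 12 = 20.
No cover costs less than 20.

20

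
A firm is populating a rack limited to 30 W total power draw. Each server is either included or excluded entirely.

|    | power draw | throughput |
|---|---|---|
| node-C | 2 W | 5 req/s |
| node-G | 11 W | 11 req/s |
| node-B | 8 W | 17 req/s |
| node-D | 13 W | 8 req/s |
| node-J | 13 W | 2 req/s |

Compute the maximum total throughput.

Take node-C, node-G, and node-B: power draw 2 + 11 + 8 = 21 ≤ 30, throughput 5 + 11 + 17 = 33.
No other feasible combination does better.

33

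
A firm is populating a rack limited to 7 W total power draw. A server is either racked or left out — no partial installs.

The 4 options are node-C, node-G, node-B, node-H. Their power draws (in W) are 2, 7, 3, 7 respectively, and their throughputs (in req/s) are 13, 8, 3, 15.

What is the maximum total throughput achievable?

16

Take node-C and node-B: power draw 2 + 3 = 5 ≤ 7, throughput 13 + 3 = 16.
No other feasible combination does better.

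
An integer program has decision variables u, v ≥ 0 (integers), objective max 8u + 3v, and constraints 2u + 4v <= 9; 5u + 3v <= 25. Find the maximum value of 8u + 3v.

(u,v)=(4,0): 2·4+4·0=8≤9, 5·4+3·0=20≤25, objective 32.
(u,v)=(3,0): 2·3+4·0=6≤9, 5·3+3·0=15≤25, objective 24.
Maximum is 32 at (u,v)=(4,0).

32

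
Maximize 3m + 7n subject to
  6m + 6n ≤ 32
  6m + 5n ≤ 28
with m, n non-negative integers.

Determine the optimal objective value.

35

The continuous relaxation peaks at (0, 5.33) with value 37.33; rounding to a feasible lattice point costs some objective.
(m,n)=(0,5): 6·0+6·5=30≤32, 6·0+5·5=25≤28, objective 35.
(m,n)=(1,4): 6·1+6·4=30≤32, 6·1+5·4=26≤28, objective 31.
No feasible integer point exceeds 35.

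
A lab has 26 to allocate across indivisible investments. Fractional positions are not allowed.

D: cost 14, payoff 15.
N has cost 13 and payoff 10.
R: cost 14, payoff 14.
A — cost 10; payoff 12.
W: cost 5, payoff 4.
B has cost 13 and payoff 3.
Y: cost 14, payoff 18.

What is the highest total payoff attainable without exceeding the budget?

Take A and Y: cost 10 + 14 = 24 ≤ 26, payoff 12 + 18 = 30.
No other feasible combination does better.

30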